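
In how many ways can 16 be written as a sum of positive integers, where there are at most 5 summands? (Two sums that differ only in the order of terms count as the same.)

101

Enumerating by decreasing first part gives 101 partitions in all.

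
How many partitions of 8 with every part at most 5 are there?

Enumerating:
5+3
5+2+1
5+1+1+1
4+4
4+3+1
4+2+2
4+2+1+1
4+1+1+1+1
3+3+2
3+3+1+1
3+2+2+1
3+2+1+1+1
3+1+1+1+1+1
2+2+2+2
2+2+2+1+1
2+2+1+1+1+1
2+1+1+1+1+1+1
1+1+1+1+1+1+1+1

18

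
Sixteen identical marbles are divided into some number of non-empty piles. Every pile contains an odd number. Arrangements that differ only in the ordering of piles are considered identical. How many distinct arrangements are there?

32

There are too many to list fully; the first 12 (by largest part) are:
15 + 1
13 + 3
13 + 1 + 1 + 1
11 + 5
11 + 3 + 1 + 1
11 + 1 + 1 + 1 + 1 + 1
9 + 7
9 + 5 + 1 + 1
9 + 3 + 3 + 1
9 + 3 + 1 + 1 + 1 + 1
9 + 1 + 1 + 1 + 1 + 1 + 1 + 1
7 + 7 + 1 + 1
…and 20 more, for 32 total.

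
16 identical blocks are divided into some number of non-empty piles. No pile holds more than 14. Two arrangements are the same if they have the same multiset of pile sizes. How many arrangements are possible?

229

Direct enumeration gives 229 partitions.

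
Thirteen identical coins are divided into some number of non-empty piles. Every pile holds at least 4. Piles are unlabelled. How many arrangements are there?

The partitions of 13 that satisfy the conditions:
13
9+4
8+5
7+6
5+4+4
That's 5 in total.

5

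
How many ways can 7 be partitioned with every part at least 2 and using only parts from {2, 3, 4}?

The partitions of 7 that satisfy the conditions:
4,3
3,2,2

2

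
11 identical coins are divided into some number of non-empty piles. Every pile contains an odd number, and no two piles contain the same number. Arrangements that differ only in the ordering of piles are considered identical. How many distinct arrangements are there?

2

Enumerating:
11
1 + 3 + 7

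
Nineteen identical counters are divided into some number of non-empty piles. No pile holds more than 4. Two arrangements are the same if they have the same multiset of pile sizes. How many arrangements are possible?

Enumerating by decreasing first part gives 94 partitions in all.

94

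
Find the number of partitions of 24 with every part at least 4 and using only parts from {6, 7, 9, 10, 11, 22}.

4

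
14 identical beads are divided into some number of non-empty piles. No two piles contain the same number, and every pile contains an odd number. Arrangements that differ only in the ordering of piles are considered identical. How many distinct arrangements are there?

3

Listing the qualifying partitions of 14:
13 + 1
11 + 3
9 + 5
That's 3 in total.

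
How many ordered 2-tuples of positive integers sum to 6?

5

A composition of 6 into 2 positive parts is chosen by placing 1 dividers among the 5 gaps between 6 units: C(5,1) = 5.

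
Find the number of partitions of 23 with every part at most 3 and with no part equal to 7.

There are too many to list fully; the first 12 (by largest part) are:
2 + 3 + 3 + 3 + 3 + 3 + 3 + 3
1 + 1 + 3 + 3 + 3 + 3 + 3 + 3 + 3
1 + 2 + 2 + 3 + 3 + 3 + 3 + 3 + 3
1 + 1 + 1 + 2 + 3 + 3 + 3 + 3 + 3 + 3
1 + 1 + 1 + 1 + 1 + 3 + 3 + 3 + 3 + 3 + 3
2 + 2 + 2 + 2 + 3 + 3 + 3 + 3 + 3
1 + 1 + 2 + 2 + 2 + 3 + 3 + 3 + 3 + 3
1 + 1 + 1 + 1 + 2 + 2 + 3 + 3 + 3 + 3 + 3
1 + 1 + 1 + 1 + 1 + 1 + 2 + 3 + 3 + 3 + 3 + 3
1 + 1 + 1 + 1 + 1 + 1 + 1 + 1 + 3 + 3 + 3 + 3 + 3
1 + 2 + 2 + 2 + 2 + 2 + 3 + 3 + 3 + 3
1 + 1 + 1 + 2 + 2 + 2 + 2 + 3 + 3 + 3 + 3
…and 44 more, for 56 total.

56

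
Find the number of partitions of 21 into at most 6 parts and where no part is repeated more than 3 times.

306

A full systematic count gives 306.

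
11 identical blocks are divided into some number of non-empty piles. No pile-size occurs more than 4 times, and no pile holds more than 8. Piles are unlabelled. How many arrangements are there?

There are too many to list fully; the first 12 (by largest part) are:
8,3
8,2,1
8,1,1,1
7,4
7,3,1
7,2,2
7,2,1,1
7,1,1,1,1
6,5
6,4,1
6,3,2
6,3,1,1
…and 28 more, for 40 total.

40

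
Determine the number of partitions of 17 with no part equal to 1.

A partial list (first 12 by largest part):
17
15, 2
14, 3
13, 4
13, 2, 2
12, 5
12, 3, 2
11, 6
11, 4, 2
11, 3, 3
11, 2, 2, 2
10, 7
…and 54 more, for 66 total.

66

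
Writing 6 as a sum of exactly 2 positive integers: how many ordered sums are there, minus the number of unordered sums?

2

Ordered (compositions into 2 parts): C(5,1) = 5.
Partitions of 6 into exactly 2 parts: 3.
Difference: 5 − 3 = 2.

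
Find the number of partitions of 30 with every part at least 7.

The partitions of 30 that satisfy the conditions:
30
23 + 7
22 + 8
21 + 9
20 + 10
19 + 11
18 + 12
17 + 13
16 + 14
16 + 7 + 7
15 + 15
15 + 8 + 7
14 + 9 + 7
14 + 8 + 8
13 + 10 + 7
13 + 9 + 8
12 + 11 + 7
12 + 10 + 8
12 + 9 + 9
11 + 11 + 8
11 + 10 + 9
10 + 10 + 10
9 + 7 + 7 + 7
8 + 8 + 7 + 7

24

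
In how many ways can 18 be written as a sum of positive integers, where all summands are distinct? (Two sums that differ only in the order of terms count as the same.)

46

There are too many to list fully; the first 12 (by largest part) are:
18
17, 1
16, 2
15, 3
15, 2, 1
14, 4
14, 3, 1
13, 5
13, 4, 1
13, 3, 2
12, 6
12, 5, 1
…and 34 more, for 46 total.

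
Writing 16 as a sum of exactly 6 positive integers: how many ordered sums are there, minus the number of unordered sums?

2968

Ordered (compositions into 6 parts): C(15,5) = 3003.
Unordered (partitions into 6 parts): 35.
Difference: 3003 − 35 = 2968.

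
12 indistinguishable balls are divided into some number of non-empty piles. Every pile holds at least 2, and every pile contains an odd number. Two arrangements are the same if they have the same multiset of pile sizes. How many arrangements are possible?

3

Listing the qualifying partitions of 12:
9, 3
7, 5
3, 3, 3, 3
That's 3 in total.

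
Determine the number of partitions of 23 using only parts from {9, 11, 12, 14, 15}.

The partitions of 23 that satisfy the conditions:
14 + 9
12 + 11
Counting gives 2.

2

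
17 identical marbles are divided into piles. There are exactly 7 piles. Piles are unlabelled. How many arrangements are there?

A partial list (first 12 by largest part):
11,1,1,1,1,1,1
10,2,1,1,1,1,1
9,3,1,1,1,1,1
9,2,2,1,1,1,1
8,4,1,1,1,1,1
8,3,2,1,1,1,1
8,2,2,2,1,1,1
7,5,1,1,1,1,1
7,4,2,1,1,1,1
7,3,3,1,1,1,1
7,3,2,2,1,1,1
7,2,2,2,2,1,1
…and 26 more, for 38 total.

38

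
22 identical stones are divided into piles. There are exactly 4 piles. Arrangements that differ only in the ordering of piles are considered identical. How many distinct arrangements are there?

Systematic enumeration (by largest part, then next-largest, …) yields 84.

84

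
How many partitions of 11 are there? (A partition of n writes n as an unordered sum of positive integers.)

A partial list (first 12 by largest part):
11
10,1
9,2
9,1,1
8,3
8,2,1
8,1,1,1
7,4
7,3,1
7,2,2
7,2,1,1
7,1,1,1,1
…and 44 more, for 56 total.

56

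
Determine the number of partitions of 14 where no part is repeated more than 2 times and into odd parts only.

The partitions of 14 that satisfy the conditions:
13+1
11+3
9+5
9+3+1+1
7+7
7+5+1+1
7+3+3+1
5+5+3+1

8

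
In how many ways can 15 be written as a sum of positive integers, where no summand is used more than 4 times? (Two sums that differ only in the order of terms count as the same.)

127

Direct enumeration gives 127 partitions.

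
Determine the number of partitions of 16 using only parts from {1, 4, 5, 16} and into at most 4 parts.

The partitions of 16 that satisfy the conditions:
16
5, 5, 5, 1
4, 4, 4, 4

3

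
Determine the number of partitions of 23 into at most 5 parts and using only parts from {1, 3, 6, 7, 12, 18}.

They are:
1+1+3+18
1+3+7+12
1+1+3+6+12
1+1+7+7+7
3+6+7+7
3+3+3+7+7
1+3+6+6+7

7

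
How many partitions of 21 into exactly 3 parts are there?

There are too many to list fully; the first 12 (by largest part) are:
19,1,1
18,2,1
17,3,1
17,2,2
16,4,1
16,3,2
15,5,1
15,4,2
15,3,3
14,6,1
14,5,2
14,4,3
…and 25 more, for 37 total.

37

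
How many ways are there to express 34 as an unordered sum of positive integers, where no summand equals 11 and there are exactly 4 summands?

253

Enumerating by decreasing first part gives 253 partitions in all.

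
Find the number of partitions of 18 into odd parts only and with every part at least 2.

8

Listing the qualifying partitions of 18:
3 + 15
5 + 13
7 + 11
9 + 9
3 + 3 + 3 + 9
3 + 3 + 5 + 7
3 + 5 + 5 + 5
3 + 3 + 3 + 3 + 3 + 3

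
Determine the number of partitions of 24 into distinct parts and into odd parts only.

Enumerating:
1 + 23
3 + 21
5 + 19
7 + 17
9 + 15
1 + 3 + 5 + 15
11 + 13
1 + 3 + 7 + 13
1 + 3 + 9 + 11
1 + 5 + 7 + 11
3 + 5 + 7 + 9
Counting gives 11.

11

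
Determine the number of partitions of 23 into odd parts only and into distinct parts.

Enumerating:
23
19 + 3 + 1
17 + 5 + 1
15 + 7 + 1
15 + 5 + 3
13 + 9 + 1
13 + 7 + 3
11 + 9 + 3
11 + 7 + 5

9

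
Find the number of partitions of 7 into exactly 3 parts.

4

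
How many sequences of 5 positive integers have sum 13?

495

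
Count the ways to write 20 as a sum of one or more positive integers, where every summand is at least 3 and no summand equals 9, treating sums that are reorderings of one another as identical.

43

A partial list (first 12 by largest part):
20
17+3
16+4
15+5
14+6
14+3+3
13+7
13+4+3
12+8
12+5+3
12+4+4
11+6+3
…and 31 more, for 43 total.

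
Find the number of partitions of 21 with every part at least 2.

A full systematic count gives 165.

165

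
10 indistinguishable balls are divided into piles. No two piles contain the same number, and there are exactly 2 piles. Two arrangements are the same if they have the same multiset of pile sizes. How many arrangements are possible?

Enumerating:
9+1
8+2
7+3
6+4
That's 4 in total.

4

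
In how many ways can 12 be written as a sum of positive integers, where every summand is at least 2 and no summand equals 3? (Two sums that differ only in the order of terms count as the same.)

The partitions of 12 that satisfy the conditions:
12
2+10
4+8
2+2+8
5+7
6+6
2+4+6
2+2+2+6
2+5+5
4+4+4
2+2+4+4
2+2+2+2+4
2+2+2+2+2+2

13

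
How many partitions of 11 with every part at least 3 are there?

Enumerating:
11
8,3
7,4
6,5
5,3,3
4,4,3
That's 6 in total.

6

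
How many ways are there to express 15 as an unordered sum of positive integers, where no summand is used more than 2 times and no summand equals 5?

A partial list (first 12 by largest part):
15
14+1
13+2
13+1+1
12+3
12+2+1
11+4
11+3+1
11+2+2
11+2+1+1
10+4+1
10+3+2
…and 37 more, for 49 total.

49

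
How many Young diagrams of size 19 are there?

490

There are 490 such partitions.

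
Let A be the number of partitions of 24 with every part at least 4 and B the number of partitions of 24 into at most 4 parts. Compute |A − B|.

Partitions of 24 with every part at least 4: 50.
Partitions of 24 into at most 4 parts: 169.
|50 − 169| = 119.

119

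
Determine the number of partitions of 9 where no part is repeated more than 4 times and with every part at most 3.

8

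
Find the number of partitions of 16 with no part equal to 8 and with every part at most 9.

There are 179 such partitions.

179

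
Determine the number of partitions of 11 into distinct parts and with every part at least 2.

7

Enumerating:
11
9,2
8,3
7,4
6,5
6,3,2
5,4,2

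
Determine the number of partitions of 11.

56

There are too many to list fully; the first 12 (by largest part) are:
11
10,1
9,2
9,1,1
8,3
8,2,1
8,1,1,1
7,4
7,3,1
7,2,2
7,2,1,1
7,1,1,1,1
…and 44 more, for 56 total.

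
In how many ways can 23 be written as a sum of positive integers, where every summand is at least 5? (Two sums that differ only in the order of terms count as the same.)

The partitions of 23 that satisfy the conditions:
23
5, 18
6, 17
7, 16
8, 15
9, 14
10, 13
5, 5, 13
11, 12
5, 6, 12
5, 7, 11
6, 6, 11
5, 8, 10
6, 7, 10
5, 9, 9
6, 8, 9
7, 7, 9
7, 8, 8
5, 5, 5, 8
5, 5, 6, 7
5, 6, 6, 6

21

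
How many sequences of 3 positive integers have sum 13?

66

By stars and bars with positive parts, the count is C(12,2) = 66.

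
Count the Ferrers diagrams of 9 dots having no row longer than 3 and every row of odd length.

4

Enumerating:
3, 3, 3
3, 3, 1, 1, 1
3, 1, 1, 1, 1, 1, 1
1, 1, 1, 1, 1, 1, 1, 1, 1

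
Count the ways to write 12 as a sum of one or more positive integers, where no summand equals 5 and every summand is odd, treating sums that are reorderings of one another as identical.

They are:
11 + 1
9 + 3
9 + 1 + 1 + 1
7 + 3 + 1 + 1
7 + 1 + 1 + 1 + 1 + 1
3 + 3 + 3 + 3
3 + 3 + 3 + 1 + 1 + 1
3 + 3 + 1 + 1 + 1 + 1 + 1 + 1
3 + 1 + 1 + 1 + 1 + 1 + 1 + 1 + 1 + 1
1 + 1 + 1 + 1 + 1 + 1 + 1 + 1 + 1 + 1 + 1 + 1
That's 10 in total.

10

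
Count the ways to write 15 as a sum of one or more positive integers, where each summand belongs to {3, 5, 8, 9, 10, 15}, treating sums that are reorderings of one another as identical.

The partitions of 15 that satisfy the conditions:
15
10, 5
9, 3, 3
5, 5, 5
3, 3, 3, 3, 3
That's 5 in total.

5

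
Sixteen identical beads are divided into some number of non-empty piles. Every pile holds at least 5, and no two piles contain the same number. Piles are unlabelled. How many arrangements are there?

4

Enumerating:
16
11, 5
10, 6
9, 7
That's 4 in total.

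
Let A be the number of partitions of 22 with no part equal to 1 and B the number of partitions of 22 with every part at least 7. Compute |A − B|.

203

Partitions of 22 with no part equal to 1: 210.
Partitions of 22 with every part at least 7: 7.
|210 − 7| = 203.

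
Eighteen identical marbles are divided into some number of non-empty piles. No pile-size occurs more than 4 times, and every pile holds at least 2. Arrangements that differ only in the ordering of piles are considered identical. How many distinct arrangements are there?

Direct enumeration gives 80 partitions.

80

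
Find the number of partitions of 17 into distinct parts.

38

A partial list (first 12 by largest part):
17
16 + 1
15 + 2
14 + 3
14 + 2 + 1
13 + 4
13 + 3 + 1
12 + 5
12 + 4 + 1
12 + 3 + 2
11 + 6
11 + 5 + 1
…and 26 more, for 38 total.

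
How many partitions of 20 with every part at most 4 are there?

108

There are 108 such partitions.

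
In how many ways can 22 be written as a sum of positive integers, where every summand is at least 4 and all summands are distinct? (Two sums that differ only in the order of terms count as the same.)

17

Enumerating:
22
18+4
17+5
16+6
15+7
14+8
13+9
13+5+4
12+10
12+6+4
11+7+4
11+6+5
10+8+4
10+7+5
9+8+5
9+7+6
7+6+5+4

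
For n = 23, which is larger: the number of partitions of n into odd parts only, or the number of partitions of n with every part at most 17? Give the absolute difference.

Partitions of 23 into odd parts only: 104.
Partitions of 23 with every part at most 17: 1236.
|104 − 1236| = 1132.

1132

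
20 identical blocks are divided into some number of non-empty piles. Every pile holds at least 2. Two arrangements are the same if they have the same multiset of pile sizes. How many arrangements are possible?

137

There are 137 such partitions.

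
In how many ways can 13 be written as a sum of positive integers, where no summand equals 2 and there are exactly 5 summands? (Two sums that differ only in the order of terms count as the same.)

The partitions of 13 that satisfy the conditions:
9 + 1 + 1 + 1 + 1
7 + 3 + 1 + 1 + 1
6 + 4 + 1 + 1 + 1
5 + 5 + 1 + 1 + 1
5 + 3 + 3 + 1 + 1
4 + 4 + 3 + 1 + 1
3 + 3 + 3 + 3 + 1
Counting gives 7.

7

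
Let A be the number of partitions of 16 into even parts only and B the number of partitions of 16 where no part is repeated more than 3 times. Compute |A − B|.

110

Partitions of 16 into even parts only: 22.
Partitions of 16 where no part is repeated more than 3 times: 132.
|22 − 132| = 110.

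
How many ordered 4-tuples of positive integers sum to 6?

10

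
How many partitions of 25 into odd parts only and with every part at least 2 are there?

They are:
25
19, 3, 3
17, 5, 3
15, 7, 3
15, 5, 5
13, 9, 3
13, 7, 5
13, 3, 3, 3, 3
11, 11, 3
11, 9, 5
11, 7, 7
11, 5, 3, 3, 3
9, 9, 7
9, 7, 3, 3, 3
9, 5, 5, 3, 3
7, 7, 5, 3, 3
7, 5, 5, 5, 3
7, 3, 3, 3, 3, 3, 3
5, 5, 5, 5, 5
5, 5, 3, 3, 3, 3, 3

20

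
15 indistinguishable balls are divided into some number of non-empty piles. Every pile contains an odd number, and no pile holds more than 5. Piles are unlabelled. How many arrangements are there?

Enumerating:
5, 5, 5
5, 5, 3, 1, 1
5, 5, 1, 1, 1, 1, 1
5, 3, 3, 3, 1
5, 3, 3, 1, 1, 1, 1
5, 3, 1, 1, 1, 1, 1, 1, 1
5, 1, 1, 1, 1, 1, 1, 1, 1, 1, 1
3, 3, 3, 3, 3
3, 3, 3, 3, 1, 1, 1
3, 3, 3, 1, 1, 1, 1, 1, 1
3, 3, 1, 1, 1, 1, 1, 1, 1, 1, 1
3, 1, 1, 1, 1, 1, 1, 1, 1, 1, 1, 1, 1
1, 1, 1, 1, 1, 1, 1, 1, 1, 1, 1, 1, 1, 1, 1

13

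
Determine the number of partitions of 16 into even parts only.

22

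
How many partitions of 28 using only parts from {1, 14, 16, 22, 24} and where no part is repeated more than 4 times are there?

2

Listing the qualifying partitions of 28:
24,1,1,1,1
14,14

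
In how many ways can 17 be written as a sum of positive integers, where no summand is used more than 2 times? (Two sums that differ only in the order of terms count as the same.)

There are 108 such partitions.

108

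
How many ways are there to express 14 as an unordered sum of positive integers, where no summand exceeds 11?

131

Direct enumeration gives 131 partitions.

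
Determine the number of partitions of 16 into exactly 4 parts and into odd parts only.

9

Listing the qualifying partitions of 16:
1+1+1+13
1+1+3+11
1+1+5+9
1+3+3+9
1+1+7+7
1+3+5+7
3+3+3+7
1+5+5+5
3+3+5+5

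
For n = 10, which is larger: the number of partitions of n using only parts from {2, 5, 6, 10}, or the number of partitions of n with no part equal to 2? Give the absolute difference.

16

Partitions of 10 using only parts from {2, 5, 6, 10}: 4.
Partitions of 10 with no part equal to 2: 20.
|4 − 20| = 16.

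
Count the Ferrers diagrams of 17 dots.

Direct enumeration gives 297 partitions.

297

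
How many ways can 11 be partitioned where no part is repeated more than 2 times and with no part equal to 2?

The partitions of 11 that satisfy the conditions:
11
10 + 1
9 + 1 + 1
8 + 3
7 + 4
7 + 3 + 1
6 + 5
6 + 4 + 1
6 + 3 + 1 + 1
5 + 5 + 1
5 + 4 + 1 + 1
5 + 3 + 3
4 + 4 + 3
4 + 3 + 3 + 1
That's 14 in total.

14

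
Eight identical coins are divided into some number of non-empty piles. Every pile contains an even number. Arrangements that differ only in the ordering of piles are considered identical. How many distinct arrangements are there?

5

They are:
8
6+2
4+4
4+2+2
2+2+2+2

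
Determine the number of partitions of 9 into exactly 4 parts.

6

The partitions of 9 that satisfy the conditions:
1, 1, 1, 6
1, 1, 2, 5
1, 1, 3, 4
1, 2, 2, 4
1, 2, 3, 3
2, 2, 2, 3
That's 6 in total.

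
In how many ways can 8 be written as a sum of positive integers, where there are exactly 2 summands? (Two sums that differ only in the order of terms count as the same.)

4

The partitions of 8 that satisfy the conditions:
1, 7
2, 6
3, 5
4, 4
Counting gives 4.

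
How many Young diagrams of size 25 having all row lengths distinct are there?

A full systematic count gives 142.

142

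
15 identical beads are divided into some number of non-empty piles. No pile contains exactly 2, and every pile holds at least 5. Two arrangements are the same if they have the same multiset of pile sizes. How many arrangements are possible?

Listing the qualifying partitions of 15:
15
10,5
9,6
8,7
5,5,5
That's 5 in total.

5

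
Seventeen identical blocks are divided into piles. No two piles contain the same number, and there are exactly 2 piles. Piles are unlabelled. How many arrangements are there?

8

Listing the qualifying partitions of 17:
16+1
15+2
14+3
13+4
12+5
11+6
10+7
9+8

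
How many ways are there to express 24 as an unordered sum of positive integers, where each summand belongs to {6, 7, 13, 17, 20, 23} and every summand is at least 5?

They are:
17+7
6+6+6+6
Counting gives 2.

2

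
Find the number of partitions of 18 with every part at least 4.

They are:
18
14,4
13,5
12,6
11,7
10,8
10,4,4
9,9
9,5,4
8,6,4
8,5,5
7,7,4
7,6,5
6,6,6
6,4,4,4
5,5,4,4

16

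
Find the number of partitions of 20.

Systematic enumeration (by largest part, then next-largest, …) yields 627.

627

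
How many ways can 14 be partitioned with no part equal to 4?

Counting exhaustively, 93 partitions satisfy the conditions.

93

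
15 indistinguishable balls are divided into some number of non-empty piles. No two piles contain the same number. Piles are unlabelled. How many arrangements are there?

27

There are too many to list fully; the first 12 (by largest part) are:
15
14, 1
13, 2
12, 3
12, 2, 1
11, 4
11, 3, 1
10, 5
10, 4, 1
10, 3, 2
9, 6
9, 5, 1
…and 15 more, for 27 total.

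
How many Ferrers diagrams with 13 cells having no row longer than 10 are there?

97

A full systematic count gives 97.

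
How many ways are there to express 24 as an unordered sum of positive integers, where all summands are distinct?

122

Enumerating by decreasing first part gives 122 partitions in all.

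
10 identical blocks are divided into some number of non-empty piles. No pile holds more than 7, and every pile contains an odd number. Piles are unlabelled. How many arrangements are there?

9

The partitions of 10 that satisfy the conditions:
7+3
7+1+1+1
5+5
5+3+1+1
5+1+1+1+1+1
3+3+3+1
3+3+1+1+1+1
3+1+1+1+1+1+1+1
1+1+1+1+1+1+1+1+1+1
That's 9 in total.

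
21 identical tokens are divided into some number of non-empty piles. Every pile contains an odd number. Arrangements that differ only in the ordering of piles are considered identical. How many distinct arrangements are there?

76

Direct enumeration gives 76 partitions.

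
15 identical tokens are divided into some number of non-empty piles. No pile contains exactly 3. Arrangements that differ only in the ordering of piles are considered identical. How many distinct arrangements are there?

There are 99 such partitions.

99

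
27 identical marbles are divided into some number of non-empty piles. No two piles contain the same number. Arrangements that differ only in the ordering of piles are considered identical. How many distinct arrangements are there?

Systematic enumeration (by largest part, then next-largest, …) yields 192.

192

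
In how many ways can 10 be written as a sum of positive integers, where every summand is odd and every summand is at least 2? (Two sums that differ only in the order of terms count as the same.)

2

The partitions of 10 that satisfy the conditions:
7,3
5,5
Counting gives 2.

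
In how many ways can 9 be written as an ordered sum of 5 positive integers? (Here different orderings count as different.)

70

Place 4 bars in the 8 internal gaps of a row of 9 dots: C(8,4) = 70.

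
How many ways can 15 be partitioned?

Enumerating by decreasing first part gives 176 partitions in all.

176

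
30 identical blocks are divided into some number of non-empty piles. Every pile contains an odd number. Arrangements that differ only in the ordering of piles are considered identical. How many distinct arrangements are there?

A full systematic count gives 296.

296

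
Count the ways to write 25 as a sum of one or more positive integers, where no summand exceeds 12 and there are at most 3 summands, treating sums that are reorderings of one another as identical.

16

Listing the qualifying partitions of 25:
12, 12, 1
12, 11, 2
12, 10, 3
12, 9, 4
12, 8, 5
12, 7, 6
11, 11, 3
11, 10, 4
11, 9, 5
11, 8, 6
11, 7, 7
10, 10, 5
10, 9, 6
10, 8, 7
9, 9, 7
9, 8, 8
Counting gives 16.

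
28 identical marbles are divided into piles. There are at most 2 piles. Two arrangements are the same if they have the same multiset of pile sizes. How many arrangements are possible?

The partitions of 28 that satisfy the conditions:
28
27, 1
26, 2
25, 3
24, 4
23, 5
22, 6
21, 7
20, 8
19, 9
18, 10
17, 11
16, 12
15, 13
14, 14
Counting gives 15.

15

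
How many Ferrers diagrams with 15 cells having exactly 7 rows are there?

21

They are:
1,1,1,1,1,1,9
1,1,1,1,1,2,8
1,1,1,1,1,3,7
1,1,1,1,2,2,7
1,1,1,1,1,4,6
1,1,1,1,2,3,6
1,1,1,2,2,2,6
1,1,1,1,1,5,5
1,1,1,1,2,4,5
1,1,1,1,3,3,5
1,1,1,2,2,3,5
1,1,2,2,2,2,5
1,1,1,1,3,4,4
1,1,1,2,2,4,4
1,1,1,2,3,3,4
1,1,2,2,2,3,4
1,2,2,2,2,2,4
1,1,1,3,3,3,3
1,1,2,2,3,3,3
1,2,2,2,2,3,3
2,2,2,2,2,2,3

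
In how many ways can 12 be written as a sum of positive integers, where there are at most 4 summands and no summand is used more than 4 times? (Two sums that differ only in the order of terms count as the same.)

There are too many to list fully; the first 12 (by largest part) are:
12
11+1
10+2
10+1+1
9+3
9+2+1
9+1+1+1
8+4
8+3+1
8+2+2
8+2+1+1
7+5
…and 22 more, for 34 total.

34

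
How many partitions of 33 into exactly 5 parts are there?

540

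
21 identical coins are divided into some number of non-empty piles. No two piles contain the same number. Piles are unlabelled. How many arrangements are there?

Direct enumeration gives 76 partitions.

76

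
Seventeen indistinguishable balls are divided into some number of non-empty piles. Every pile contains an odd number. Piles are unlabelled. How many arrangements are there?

38

A partial list (first 12 by largest part):
17
15,1,1
13,3,1
13,1,1,1,1
11,5,1
11,3,3
11,3,1,1,1
11,1,1,1,1,1,1
9,7,1
9,5,3
9,5,1,1,1
9,3,3,1,1
…and 26 more, for 38 total.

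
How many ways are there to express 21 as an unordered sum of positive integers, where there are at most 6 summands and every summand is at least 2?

139

Direct enumeration gives 139 partitions.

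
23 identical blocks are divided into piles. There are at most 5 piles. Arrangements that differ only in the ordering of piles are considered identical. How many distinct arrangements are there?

291

There are 291 such partitions.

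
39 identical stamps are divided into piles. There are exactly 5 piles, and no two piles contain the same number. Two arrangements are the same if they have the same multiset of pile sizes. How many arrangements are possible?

333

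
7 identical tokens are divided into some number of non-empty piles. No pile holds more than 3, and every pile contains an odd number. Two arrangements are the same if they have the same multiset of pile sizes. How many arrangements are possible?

3

The partitions of 7 that satisfy the conditions:
3, 3, 1
3, 1, 1, 1, 1
1, 1, 1, 1, 1, 1, 1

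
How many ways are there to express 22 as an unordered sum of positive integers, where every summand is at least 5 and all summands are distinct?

Enumerating:
22
5 + 17
6 + 16
7 + 15
8 + 14
9 + 13
10 + 12
5 + 6 + 11
5 + 7 + 10
5 + 8 + 9
6 + 7 + 9
That's 11 in total.

11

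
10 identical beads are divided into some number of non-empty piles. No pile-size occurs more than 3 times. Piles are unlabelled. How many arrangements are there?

29

A partial list (first 12 by largest part):
10
9, 1
8, 2
8, 1, 1
7, 3
7, 2, 1
7, 1, 1, 1
6, 4
6, 3, 1
6, 2, 2
6, 2, 1, 1
5, 5
…and 17 more, for 29 total.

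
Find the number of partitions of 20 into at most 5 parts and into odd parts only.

Listing the qualifying partitions of 20:
19 + 1
17 + 3
17 + 1 + 1 + 1
15 + 5
15 + 3 + 1 + 1
13 + 7
13 + 5 + 1 + 1
13 + 3 + 3 + 1
11 + 9
11 + 7 + 1 + 1
11 + 5 + 3 + 1
11 + 3 + 3 + 3
9 + 9 + 1 + 1
9 + 7 + 3 + 1
9 + 5 + 5 + 1
9 + 5 + 3 + 3
7 + 7 + 5 + 1
7 + 7 + 3 + 3
7 + 5 + 5 + 3
5 + 5 + 5 + 5

20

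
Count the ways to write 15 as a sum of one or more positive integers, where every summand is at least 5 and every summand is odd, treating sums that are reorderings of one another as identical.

2

Enumerating:
15
5+5+5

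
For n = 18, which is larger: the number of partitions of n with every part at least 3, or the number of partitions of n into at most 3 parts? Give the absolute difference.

Partitions of 18 with every part at least 3: 33.
Partitions of 18 into at most 3 parts: 37.
|33 − 37| = 4.

4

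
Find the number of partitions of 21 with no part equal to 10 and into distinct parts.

65

There are too many to list fully; the first 12 (by largest part) are:
21
20, 1
19, 2
18, 3
18, 2, 1
17, 4
17, 3, 1
16, 5
16, 4, 1
16, 3, 2
15, 6
15, 5, 1
…and 53 more, for 65 total.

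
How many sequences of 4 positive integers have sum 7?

Equivalently, choose which 3 of the 6 gaps become plus signs: C(6,3) = 20.

20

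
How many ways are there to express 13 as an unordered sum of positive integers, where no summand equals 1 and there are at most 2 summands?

Listing the qualifying partitions of 13:
13
2+11
3+10
4+9
5+8
6+7

6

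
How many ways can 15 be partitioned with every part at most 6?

There are 110 such partitions.

110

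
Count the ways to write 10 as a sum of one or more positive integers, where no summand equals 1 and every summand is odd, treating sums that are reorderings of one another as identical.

They are:
3,7
5,5
That's 2 in total.

2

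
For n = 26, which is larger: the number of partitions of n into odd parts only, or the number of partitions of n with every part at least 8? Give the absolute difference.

156

Partitions of 26 into odd parts only: 165.
Partitions of 26 with every part at least 8: 9.
|165 − 9| = 156.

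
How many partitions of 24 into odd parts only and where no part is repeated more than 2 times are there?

30

A partial list (first 12 by largest part):
23, 1
21, 3
19, 5
19, 3, 1, 1
17, 7
17, 5, 1, 1
17, 3, 3, 1
15, 9
15, 7, 1, 1
15, 5, 3, 1
13, 11
13, 9, 1, 1
…and 18 more, for 30 total.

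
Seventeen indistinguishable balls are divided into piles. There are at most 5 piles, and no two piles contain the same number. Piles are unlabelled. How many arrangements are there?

There are too many to list fully; the first 12 (by largest part) are:
17
16 + 1
15 + 2
14 + 3
14 + 2 + 1
13 + 4
13 + 3 + 1
12 + 5
12 + 4 + 1
12 + 3 + 2
11 + 6
11 + 5 + 1
…and 26 more, for 38 total.

38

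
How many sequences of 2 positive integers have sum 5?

4

Place 1 bars in the 4 internal gaps of a row of 5 dots: C(4,1) = 4.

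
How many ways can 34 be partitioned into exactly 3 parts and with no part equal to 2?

80

There are 80 such partitions.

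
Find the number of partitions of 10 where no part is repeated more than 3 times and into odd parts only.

6

Enumerating:
9+1
7+3
7+1+1+1
5+5
5+3+1+1
3+3+3+1
Counting gives 6.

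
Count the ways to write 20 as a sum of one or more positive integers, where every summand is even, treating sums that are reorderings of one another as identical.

42

A partial list (first 12 by largest part):
20
18 + 2
16 + 4
16 + 2 + 2
14 + 6
14 + 4 + 2
14 + 2 + 2 + 2
12 + 8
12 + 6 + 2
12 + 4 + 4
12 + 4 + 2 + 2
12 + 2 + 2 + 2 + 2
…and 30 more, for 42 total.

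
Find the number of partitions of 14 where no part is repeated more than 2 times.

57

A partial list (first 12 by largest part):
14
13+1
12+2
12+1+1
11+3
11+2+1
10+4
10+3+1
10+2+2
10+2+1+1
9+5
9+4+1
…and 45 more, for 57 total.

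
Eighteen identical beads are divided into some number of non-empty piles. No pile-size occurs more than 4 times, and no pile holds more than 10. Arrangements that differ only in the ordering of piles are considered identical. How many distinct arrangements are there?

A full systematic count gives 221.

221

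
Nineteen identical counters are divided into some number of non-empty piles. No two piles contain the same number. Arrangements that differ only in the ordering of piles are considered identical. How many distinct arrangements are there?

54

There are too many to list fully; the first 12 (by largest part) are:
19
18,1
17,2
16,3
16,2,1
15,4
15,3,1
14,5
14,4,1
14,3,2
13,6
13,5,1
…and 42 more, for 54 total.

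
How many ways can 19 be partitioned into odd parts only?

54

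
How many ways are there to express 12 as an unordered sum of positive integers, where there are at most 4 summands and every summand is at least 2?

18

The partitions of 12 that satisfy the conditions:
12
10, 2
9, 3
8, 4
8, 2, 2
7, 5
7, 3, 2
6, 6
6, 4, 2
6, 3, 3
6, 2, 2, 2
5, 5, 2
5, 4, 3
5, 3, 2, 2
4, 4, 4
4, 4, 2, 2
4, 3, 3, 2
3, 3, 3, 3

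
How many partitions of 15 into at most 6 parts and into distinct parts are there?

27

There are too many to list fully; the first 12 (by largest part) are:
15
14+1
13+2
12+3
12+2+1
11+4
11+3+1
10+5
10+4+1
10+3+2
9+6
9+5+1
…and 15 more, for 27 total.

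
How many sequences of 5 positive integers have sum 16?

1365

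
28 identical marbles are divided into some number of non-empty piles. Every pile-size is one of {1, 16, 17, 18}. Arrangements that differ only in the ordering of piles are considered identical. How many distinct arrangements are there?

Enumerating:
1 + 1 + 1 + 1 + 1 + 1 + 1 + 1 + 1 + 1 + 18
1 + 1 + 1 + 1 + 1 + 1 + 1 + 1 + 1 + 1 + 1 + 17
1 + 1 + 1 + 1 + 1 + 1 + 1 + 1 + 1 + 1 + 1 + 1 + 16
1 + 1 + 1 + 1 + 1 + 1 + 1 + 1 + 1 + 1 + 1 + 1 + 1 + 1 + 1 + 1 + 1 + 1 + 1 + 1 + 1 + 1 + 1 + 1 + 1 + 1 + 1 + 1
Counting gives 4.

4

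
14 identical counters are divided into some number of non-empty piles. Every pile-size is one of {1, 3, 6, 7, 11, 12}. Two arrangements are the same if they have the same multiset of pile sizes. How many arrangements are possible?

17

Enumerating:
12+1+1
11+3
11+1+1+1
7+7
7+6+1
7+3+3+1
7+3+1+1+1+1
7+1+1+1+1+1+1+1
6+6+1+1
6+3+3+1+1
6+3+1+1+1+1+1
6+1+1+1+1+1+1+1+1
3+3+3+3+1+1
3+3+3+1+1+1+1+1
3+3+1+1+1+1+1+1+1+1
3+1+1+1+1+1+1+1+1+1+1+1
1+1+1+1+1+1+1+1+1+1+1+1+1+1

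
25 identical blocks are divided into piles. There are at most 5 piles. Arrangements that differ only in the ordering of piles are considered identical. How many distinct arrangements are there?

377

A full systematic count gives 377.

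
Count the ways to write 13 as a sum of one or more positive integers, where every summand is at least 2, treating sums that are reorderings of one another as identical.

The partitions of 13 that satisfy the conditions:
13
11+2
10+3
9+4
9+2+2
8+5
8+3+2
7+6
7+4+2
7+3+3
7+2+2+2
6+5+2
6+4+3
6+3+2+2
5+5+3
5+4+4
5+4+2+2
5+3+3+2
5+2+2+2+2
4+4+3+2
4+3+3+3
4+3+2+2+2
3+3+3+2+2
3+2+2+2+2+2
Counting gives 24.

24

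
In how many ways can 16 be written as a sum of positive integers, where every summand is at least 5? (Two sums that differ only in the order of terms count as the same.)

6

Enumerating:
16
11,5
10,6
9,7
8,8
6,5,5
Counting gives 6.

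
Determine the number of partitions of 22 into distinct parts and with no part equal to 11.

Systematic enumeration (by largest part, then next-largest, …) yields 78.

78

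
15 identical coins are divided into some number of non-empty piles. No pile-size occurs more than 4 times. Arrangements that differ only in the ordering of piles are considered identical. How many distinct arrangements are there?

127

Counting exhaustively, 127 partitions satisfy the conditions.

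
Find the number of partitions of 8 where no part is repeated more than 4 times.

Enumerating:
8
7 + 1
6 + 2
6 + 1 + 1
5 + 3
5 + 2 + 1
5 + 1 + 1 + 1
4 + 4
4 + 3 + 1
4 + 2 + 2
4 + 2 + 1 + 1
4 + 1 + 1 + 1 + 1
3 + 3 + 2
3 + 3 + 1 + 1
3 + 2 + 2 + 1
3 + 2 + 1 + 1 + 1
2 + 2 + 2 + 2
2 + 2 + 2 + 1 + 1
2 + 2 + 1 + 1 + 1 + 1

19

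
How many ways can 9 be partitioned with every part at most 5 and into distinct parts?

3

The partitions of 9 that satisfy the conditions:
5+4
5+3+1
4+3+2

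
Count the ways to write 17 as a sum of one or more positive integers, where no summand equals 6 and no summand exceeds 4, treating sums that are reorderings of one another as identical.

72

Enumerating by decreasing first part gives 72 partitions in all.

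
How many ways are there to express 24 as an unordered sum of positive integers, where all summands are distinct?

122

There are 122 such partitions.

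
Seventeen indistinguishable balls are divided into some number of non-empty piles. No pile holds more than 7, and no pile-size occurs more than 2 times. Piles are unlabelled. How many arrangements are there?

49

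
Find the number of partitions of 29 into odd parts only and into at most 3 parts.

Listing the qualifying partitions of 29:
29
27+1+1
25+3+1
23+5+1
23+3+3
21+7+1
21+5+3
19+9+1
19+7+3
19+5+5
17+11+1
17+9+3
17+7+5
15+13+1
15+11+3
15+9+5
15+7+7
13+13+3
13+11+5
13+9+7
11+11+7
11+9+9
Counting gives 22.

22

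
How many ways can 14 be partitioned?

135

Systematic enumeration (by largest part, then next-largest, …) yields 135.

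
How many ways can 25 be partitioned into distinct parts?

There are 142 such partitions.

142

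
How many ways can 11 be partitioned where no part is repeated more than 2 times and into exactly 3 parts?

10

Listing the qualifying partitions of 11:
9,1,1
8,2,1
7,3,1
7,2,2
6,4,1
6,3,2
5,5,1
5,4,2
5,3,3
4,4,3
Counting gives 10.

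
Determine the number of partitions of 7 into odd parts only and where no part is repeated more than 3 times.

Enumerating:
7
5,1,1
3,3,1

3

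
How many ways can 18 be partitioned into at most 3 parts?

There are too many to list fully; the first 12 (by largest part) are:
18
1,17
2,16
1,1,16
3,15
1,2,15
4,14
1,3,14
2,2,14
5,13
1,4,13
2,3,13
…and 25 more, for 37 total.

37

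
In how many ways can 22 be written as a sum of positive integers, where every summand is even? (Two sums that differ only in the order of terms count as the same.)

56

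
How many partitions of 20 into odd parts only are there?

There are too many to list fully; the first 12 (by largest part) are:
19,1
17,3
17,1,1,1
15,5
15,3,1,1
15,1,1,1,1,1
13,7
13,5,1,1
13,3,3,1
13,3,1,1,1,1
13,1,1,1,1,1,1,1
11,9
…and 52 more, for 64 total.

64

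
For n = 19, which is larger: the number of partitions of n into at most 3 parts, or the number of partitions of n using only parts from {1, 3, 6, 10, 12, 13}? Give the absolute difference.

Partitions of 19 into at most 3 parts: 40.
Partitions of 19 using only parts from {1, 3, 6, 10, 12, 13}: 30.
|40 − 30| = 10.

10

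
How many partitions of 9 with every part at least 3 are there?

4

Enumerating:
9
6,3
5,4
3,3,3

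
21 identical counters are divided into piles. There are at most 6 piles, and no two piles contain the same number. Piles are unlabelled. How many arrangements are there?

A full systematic count gives 76.

76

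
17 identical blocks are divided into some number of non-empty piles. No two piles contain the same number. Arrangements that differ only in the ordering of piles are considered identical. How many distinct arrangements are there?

There are too many to list fully; the first 12 (by largest part) are:
17
16,1
15,2
14,3
14,2,1
13,4
13,3,1
12,5
12,4,1
12,3,2
11,6
11,5,1
…and 26 more, for 38 total.

38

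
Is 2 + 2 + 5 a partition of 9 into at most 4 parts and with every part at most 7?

Yes

The parts sum to 9, and the condition 'there are at most 4 summands' holds; the condition 'no summand exceeds 7' holds.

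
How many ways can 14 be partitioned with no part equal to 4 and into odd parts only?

Enumerating:
1+13
3+11
1+1+1+11
5+9
1+1+3+9
1+1+1+1+1+9
7+7
1+1+5+7
1+3+3+7
1+1+1+1+3+7
1+1+1+1+1+1+1+7
1+3+5+5
1+1+1+1+5+5
3+3+3+5
1+1+1+3+3+5
1+1+1+1+1+1+3+5
1+1+1+1+1+1+1+1+1+5
1+1+3+3+3+3
1+1+1+1+1+3+3+3
1+1+1+1+1+1+1+1+3+3
1+1+1+1+1+1+1+1+1+1+1+3
1+1+1+1+1+1+1+1+1+1+1+1+1+1

22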